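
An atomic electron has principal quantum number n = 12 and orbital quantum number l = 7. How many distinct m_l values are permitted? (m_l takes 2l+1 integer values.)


m_l ranges from -l to +l in integer steps
So m_l goes from -7 to +7
Count = 2l + 1 = 2*7 + 1
= 15

15


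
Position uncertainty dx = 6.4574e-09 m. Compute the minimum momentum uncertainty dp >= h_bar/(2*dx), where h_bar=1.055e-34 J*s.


dp = h_bar / (2 * dx)
= 1.055e-34 / (2 * 6.4574e-09)
= 1.055e-34 / 1.2915e-08
= 8.1689e-27 kg*m/s

8.1689e-27


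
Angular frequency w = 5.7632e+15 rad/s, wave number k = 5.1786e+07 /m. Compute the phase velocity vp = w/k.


vp = w / k
= 5.7632e+15 / 5.1786e+07
= 1.1129e+08 m/s

1.1129e+08


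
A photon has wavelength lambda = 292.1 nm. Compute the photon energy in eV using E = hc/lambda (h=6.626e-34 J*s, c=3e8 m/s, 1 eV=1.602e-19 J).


E = hc / lambda
= (6.626e-34)(3e8) / (292.1e-9)
= 1.9878e-25 / 2.9210e-07
= 6.8052e-19 J
Converting to eV: 6.8052e-19 / 1.602e-19
= 4.2479 eV

4.2479


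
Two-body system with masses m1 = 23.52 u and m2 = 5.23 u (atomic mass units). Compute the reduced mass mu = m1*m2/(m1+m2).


mu = m1 * m2 / (m1 + m2)
= 23.52 * 5.23 / (23.52 + 5.23)
= 123.0096 / 28.75
= 4.2786 u

4.2786


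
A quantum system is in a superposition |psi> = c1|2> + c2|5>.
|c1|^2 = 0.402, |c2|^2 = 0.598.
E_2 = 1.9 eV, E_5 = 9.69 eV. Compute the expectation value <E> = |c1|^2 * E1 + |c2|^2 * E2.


<E> = |c1|^2 * E1 + |c2|^2 * E2
= 0.402 * 1.9 + 0.598 * 9.69
= 0.7638 + 5.7946
= 6.5584 eV

6.5584


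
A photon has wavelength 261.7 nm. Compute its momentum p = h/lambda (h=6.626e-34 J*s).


p = h / lambda
= 6.626e-34 / (261.7e-9)
= 6.626e-34 / 2.6170e-07
= 2.5319e-27 kg*m/s

2.5319e-27


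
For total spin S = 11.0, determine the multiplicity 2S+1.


Spin multiplicity = 2S + 1
= 2 * 11.0 + 1
= 22.0 + 1
= 23

23


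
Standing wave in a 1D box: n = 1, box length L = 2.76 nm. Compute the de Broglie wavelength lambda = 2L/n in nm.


lambda = 2L / n
= 2 * 2.76 / 1
= 5.52 / 1
= 5.52 nm

5.52


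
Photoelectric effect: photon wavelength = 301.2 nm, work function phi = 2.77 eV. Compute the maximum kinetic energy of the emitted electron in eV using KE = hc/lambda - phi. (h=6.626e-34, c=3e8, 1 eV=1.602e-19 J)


E_photon = hc / lambda
= (6.626e-34)(3e8) / (301.2e-9)
= 6.5996e-19 J
= 4.1196 eV
KE = E_photon - phi
= 4.1196 - 2.77
= 1.3496 eV

1.3496


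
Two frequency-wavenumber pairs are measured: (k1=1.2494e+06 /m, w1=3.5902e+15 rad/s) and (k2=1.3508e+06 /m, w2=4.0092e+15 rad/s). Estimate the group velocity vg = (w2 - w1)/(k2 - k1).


vg = (w2 - w1) / (k2 - k1)
= (4.0092e+15 - 3.5902e+15) / (1.3508e+06 - 1.2494e+06)
= 4.1900e+14 / 1.0140e+05
= 4.1321e+09 m/s

4.1321e+09


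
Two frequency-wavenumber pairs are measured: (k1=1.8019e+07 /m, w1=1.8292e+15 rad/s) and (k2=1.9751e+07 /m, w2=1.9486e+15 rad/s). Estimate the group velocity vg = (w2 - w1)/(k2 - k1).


vg = (w2 - w1) / (k2 - k1)
= (1.9486e+15 - 1.8292e+15) / (1.9751e+07 - 1.8019e+07)
= 1.1940e+14 / 1.7320e+06
= 6.8938e+07 m/s

6.8938e+07


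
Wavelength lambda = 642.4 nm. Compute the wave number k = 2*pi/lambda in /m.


k = 2 * pi / lambda
= 6.2832 / (642.4e-9)
= 6.2832 / 6.4240e-07
= 9.7808e+06 /m

9.7808e+06


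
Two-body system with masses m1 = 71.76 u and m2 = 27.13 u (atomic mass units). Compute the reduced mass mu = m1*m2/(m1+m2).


mu = m1 * m2 / (m1 + m2)
= 71.76 * 27.13 / (71.76 + 27.13)
= 1946.8488 / 98.89
= 19.687 u

19.687


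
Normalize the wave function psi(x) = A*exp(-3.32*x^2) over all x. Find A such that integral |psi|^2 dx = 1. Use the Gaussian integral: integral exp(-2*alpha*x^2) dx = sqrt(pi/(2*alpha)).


integral |psi|^2 dx = A^2 * sqrt(pi/(2*alpha)) = 1
A^2 = sqrt(2*alpha/pi)
= sqrt(2 * 3.32 / pi)
= 1.453815
A = sqrt(1.453815)
= 1.2057

1.2057


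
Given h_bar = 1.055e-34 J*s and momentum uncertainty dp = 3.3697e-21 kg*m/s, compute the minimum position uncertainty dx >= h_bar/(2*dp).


dx = h_bar / (2 * dp)
= 1.055e-34 / (2 * 3.3697e-21)
= 1.055e-34 / 6.7394e-21
= 1.5654e-14 m

1.5654e-14


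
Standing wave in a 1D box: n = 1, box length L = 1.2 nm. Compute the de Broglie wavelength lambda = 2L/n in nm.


lambda = 2L / n
= 2 * 1.2 / 1
= 2.4 / 1
= 2.4 nm

2.4


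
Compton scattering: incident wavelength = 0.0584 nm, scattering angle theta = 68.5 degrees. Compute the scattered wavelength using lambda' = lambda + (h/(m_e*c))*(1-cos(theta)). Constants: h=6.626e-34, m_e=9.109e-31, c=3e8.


Compton wavelength: h/(m_e*c) = 2.4247e-12 m
d_lambda = 2.4247e-12 * (1 - cos(68.5 deg))
= 2.4247e-12 * 0.633499
= 1.5360e-12 m = 0.001536 nm
lambda' = 0.0584 + 0.001536
= 0.059936 nm

0.059936


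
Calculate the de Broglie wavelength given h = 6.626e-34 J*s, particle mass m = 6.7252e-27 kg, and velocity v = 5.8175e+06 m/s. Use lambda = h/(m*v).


lambda = h / (m * v)
= 6.626e-34 / (6.7252e-27 * 5.8175e+06)
= 6.626e-34 / 3.9124e-20
= 1.6936e-14 m

1.6936e-14


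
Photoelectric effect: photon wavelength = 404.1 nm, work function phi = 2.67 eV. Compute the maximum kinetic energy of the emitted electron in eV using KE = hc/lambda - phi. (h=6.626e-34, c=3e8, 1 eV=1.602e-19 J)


E_photon = hc / lambda
= (6.626e-34)(3e8) / (404.1e-9)
= 4.9191e-19 J
= 3.0706 eV
KE = E_photon - phi
= 3.0706 - 2.67
= 0.4006 eV

0.4006


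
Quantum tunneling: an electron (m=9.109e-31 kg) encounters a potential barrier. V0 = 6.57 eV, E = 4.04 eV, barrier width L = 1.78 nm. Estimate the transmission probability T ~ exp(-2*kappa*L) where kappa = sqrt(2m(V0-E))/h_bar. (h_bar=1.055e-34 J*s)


V0 - E = 2.53 eV = 4.0531e-19 J
kappa = sqrt(2 * m * (V0-E)) / h_bar
= sqrt(2 * 9.109e-31 * 4.0531e-19) / 1.055e-34
= 8.1450e+09 /m
2*kappa*L = 2 * 8.1450e+09 * 1.78e-9
= 28.9961
T = exp(-28.9961) = 2.553637e-13

2.553637e-13


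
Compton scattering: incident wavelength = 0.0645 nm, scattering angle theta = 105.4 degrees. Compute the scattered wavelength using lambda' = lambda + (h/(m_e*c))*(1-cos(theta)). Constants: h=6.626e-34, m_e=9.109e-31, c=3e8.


Compton wavelength: h/(m_e*c) = 2.4247e-12 m
d_lambda = 2.4247e-12 * (1 - cos(105.4 deg))
= 2.4247e-12 * 1.265556
= 3.0686e-12 m = 0.003069 nm
lambda' = 0.0645 + 0.003069
= 0.067569 nm

0.067569


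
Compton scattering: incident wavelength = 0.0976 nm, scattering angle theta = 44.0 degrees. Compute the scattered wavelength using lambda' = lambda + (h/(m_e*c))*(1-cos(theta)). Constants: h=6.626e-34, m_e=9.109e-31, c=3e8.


Compton wavelength: h/(m_e*c) = 2.4247e-12 m
d_lambda = 2.4247e-12 * (1 - cos(44.0 deg))
= 2.4247e-12 * 0.28066
= 6.8052e-13 m = 0.000681 nm
lambda' = 0.0976 + 0.000681
= 0.098281 nm

0.098281


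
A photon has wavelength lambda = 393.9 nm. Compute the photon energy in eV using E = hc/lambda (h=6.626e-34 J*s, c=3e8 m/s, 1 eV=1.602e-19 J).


E = hc / lambda
= (6.626e-34)(3e8) / (393.9e-9)
= 1.9878e-25 / 3.9390e-07
= 5.0465e-19 J
Converting to eV: 5.0465e-19 / 1.602e-19
= 3.1501 eV

3.1501


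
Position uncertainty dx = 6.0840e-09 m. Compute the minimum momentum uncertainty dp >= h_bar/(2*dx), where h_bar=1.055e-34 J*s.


dp = h_bar / (2 * dx)
= 1.055e-34 / (2 * 6.0840e-09)
= 1.055e-34 / 1.2168e-08
= 8.6703e-27 kg*m/s

8.6703e-27


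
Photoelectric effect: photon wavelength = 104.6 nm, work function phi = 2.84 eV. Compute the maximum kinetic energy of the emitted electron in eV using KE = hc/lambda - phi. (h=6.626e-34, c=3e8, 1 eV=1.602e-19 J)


E_photon = hc / lambda
= (6.626e-34)(3e8) / (104.6e-9)
= 1.9004e-18 J
= 11.8626 eV
KE = E_photon - phi
= 11.8626 - 2.84
= 9.0226 eV

9.0226


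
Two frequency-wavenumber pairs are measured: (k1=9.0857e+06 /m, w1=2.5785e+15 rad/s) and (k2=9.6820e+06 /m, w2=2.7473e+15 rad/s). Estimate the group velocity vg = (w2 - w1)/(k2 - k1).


vg = (w2 - w1) / (k2 - k1)
= (2.7473e+15 - 2.5785e+15) / (9.6820e+06 - 9.0857e+06)
= 1.6880e+14 / 5.9630e+05
= 2.8308e+08 m/s

2.8308e+08


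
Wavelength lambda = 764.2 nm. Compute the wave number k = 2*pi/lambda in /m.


k = 2 * pi / lambda
= 6.2832 / (764.2e-9)
= 6.2832 / 7.6420e-07
= 8.2219e+06 /m

8.2219e+06


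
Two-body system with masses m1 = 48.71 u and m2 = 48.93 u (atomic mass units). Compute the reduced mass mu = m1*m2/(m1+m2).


mu = m1 * m2 / (m1 + m2)
= 48.71 * 48.93 / (48.71 + 48.93)
= 2383.3803 / 97.64
= 24.4099 u

24.4099


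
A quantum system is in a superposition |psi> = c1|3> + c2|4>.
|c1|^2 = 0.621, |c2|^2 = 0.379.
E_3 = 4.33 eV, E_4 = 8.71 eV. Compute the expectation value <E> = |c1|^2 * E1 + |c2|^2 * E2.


<E> = |c1|^2 * E1 + |c2|^2 * E2
= 0.621 * 4.33 + 0.379 * 8.71
= 2.6889 + 3.3011
= 5.99 eV

5.99


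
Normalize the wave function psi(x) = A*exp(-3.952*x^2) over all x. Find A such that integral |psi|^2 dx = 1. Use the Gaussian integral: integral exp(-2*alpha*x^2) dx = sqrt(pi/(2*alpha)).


integral |psi|^2 dx = A^2 * sqrt(pi/(2*alpha)) = 1
A^2 = sqrt(2*alpha/pi)
= sqrt(2 * 3.952 / pi)
= 1.586166
A = sqrt(1.586166)
= 1.2594

1.2594


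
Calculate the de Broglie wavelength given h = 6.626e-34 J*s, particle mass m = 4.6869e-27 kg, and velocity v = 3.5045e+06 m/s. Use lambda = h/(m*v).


lambda = h / (m * v)
= 6.626e-34 / (4.6869e-27 * 3.5045e+06)
= 6.626e-34 / 1.6425e-20
= 4.0340e-14 m

4.0340e-14


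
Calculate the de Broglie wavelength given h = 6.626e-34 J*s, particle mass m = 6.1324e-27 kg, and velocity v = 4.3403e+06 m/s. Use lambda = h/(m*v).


lambda = h / (m * v)
= 6.626e-34 / (6.1324e-27 * 4.3403e+06)
= 6.626e-34 / 2.6616e-20
= 2.4894e-14 m

2.4894e-14


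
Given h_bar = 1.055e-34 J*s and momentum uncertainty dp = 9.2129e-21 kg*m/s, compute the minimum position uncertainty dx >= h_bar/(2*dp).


dx = h_bar / (2 * dp)
= 1.055e-34 / (2 * 9.2129e-21)
= 1.055e-34 / 1.8426e-20
= 5.7257e-15 m

5.7257e-15


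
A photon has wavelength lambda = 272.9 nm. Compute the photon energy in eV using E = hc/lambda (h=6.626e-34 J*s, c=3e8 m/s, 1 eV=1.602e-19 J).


E = hc / lambda
= (6.626e-34)(3e8) / (272.9e-9)
= 1.9878e-25 / 2.7290e-07
= 7.2840e-19 J
Converting to eV: 7.2840e-19 / 1.602e-19
= 4.5468 eV

4.5468


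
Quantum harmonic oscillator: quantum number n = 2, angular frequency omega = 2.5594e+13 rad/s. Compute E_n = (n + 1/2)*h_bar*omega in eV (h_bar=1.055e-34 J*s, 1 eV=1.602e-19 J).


E = (n + 1/2) * h_bar * omega
= (2 + 0.5) * 1.055e-34 * 2.5594e+13
= 2.5 * 2.7002e-21
= 6.7504e-21 J
= 0.0421 eV

0.0421


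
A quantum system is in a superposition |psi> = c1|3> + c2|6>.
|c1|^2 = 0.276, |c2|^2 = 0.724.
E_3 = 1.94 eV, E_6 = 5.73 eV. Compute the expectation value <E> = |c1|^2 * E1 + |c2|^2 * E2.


<E> = |c1|^2 * E1 + |c2|^2 * E2
= 0.276 * 1.94 + 0.724 * 5.73
= 0.5354 + 4.1485
= 4.684 eV

4.684


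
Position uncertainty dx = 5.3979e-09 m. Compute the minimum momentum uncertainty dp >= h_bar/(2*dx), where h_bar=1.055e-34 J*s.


dp = h_bar / (2 * dx)
= 1.055e-34 / (2 * 5.3979e-09)
= 1.055e-34 / 1.0796e-08
= 9.7723e-27 kg*m/s

9.7723e-27


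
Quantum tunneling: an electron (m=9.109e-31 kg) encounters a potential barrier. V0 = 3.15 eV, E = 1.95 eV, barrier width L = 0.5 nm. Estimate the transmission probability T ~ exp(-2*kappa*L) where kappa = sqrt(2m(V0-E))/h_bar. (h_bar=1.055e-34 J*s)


V0 - E = 1.2 eV = 1.9224e-19 J
kappa = sqrt(2 * m * (V0-E)) / h_bar
= sqrt(2 * 9.109e-31 * 1.9224e-19) / 1.055e-34
= 5.6094e+09 /m
2*kappa*L = 2 * 5.6094e+09 * 0.5e-9
= 5.6094
T = exp(-5.6094) = 3.663108e-03

3.663108e-03


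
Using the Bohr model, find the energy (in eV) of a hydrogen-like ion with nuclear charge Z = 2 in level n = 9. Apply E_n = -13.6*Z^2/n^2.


E_n = -13.6 * Z^2 / n^2
= -13.6 * 2^2 / 9^2
= -13.6 * 4 / 81
= -0.6716 eV

-0.6716


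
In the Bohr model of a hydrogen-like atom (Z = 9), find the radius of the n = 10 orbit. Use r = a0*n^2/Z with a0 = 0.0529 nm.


r = a0 * n^2 / Z
= 0.0529 * 10^2 / 9
= 0.0529 * 100 / 9
= 0.5878 nm

0.5878


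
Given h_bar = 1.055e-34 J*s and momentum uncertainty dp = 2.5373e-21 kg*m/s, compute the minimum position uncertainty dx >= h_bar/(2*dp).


dx = h_bar / (2 * dp)
= 1.055e-34 / (2 * 2.5373e-21)
= 1.055e-34 / 5.0746e-21
= 2.0790e-14 m

2.0790e-14


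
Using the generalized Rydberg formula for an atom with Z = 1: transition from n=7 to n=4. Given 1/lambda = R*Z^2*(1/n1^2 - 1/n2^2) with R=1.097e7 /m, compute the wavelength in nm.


1/lambda = R * Z^2 * (1/n1^2 - 1/n2^2)
= 1.097e7 * 1^2 * (1/4^2 - 1/7^2)
= 1.097e7 * 1 * (0.0625 - 0.020408)
= 4.6175e+05 /m
lambda = 1 / 4.6175e+05
= 2165.686 nm

2165.686


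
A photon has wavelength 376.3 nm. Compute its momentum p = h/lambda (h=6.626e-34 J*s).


p = h / lambda
= 6.626e-34 / (376.3e-9)
= 6.626e-34 / 3.7630e-07
= 1.7608e-27 kg*m/s

1.7608e-27


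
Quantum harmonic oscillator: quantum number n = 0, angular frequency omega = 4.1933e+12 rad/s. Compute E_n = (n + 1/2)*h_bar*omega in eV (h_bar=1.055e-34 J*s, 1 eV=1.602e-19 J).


E = (n + 1/2) * h_bar * omega
= (0 + 0.5) * 1.055e-34 * 4.1933e+12
= 0.5 * 4.4239e-22
= 2.2120e-22 J
= 0.0014 eV

0.0014


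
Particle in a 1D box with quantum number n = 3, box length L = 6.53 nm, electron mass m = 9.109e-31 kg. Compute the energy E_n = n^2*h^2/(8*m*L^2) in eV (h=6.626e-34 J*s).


E = n^2 * h^2 / (8 * m * L^2)
= 3^2 * (6.626e-34)^2 / (8 * 9.109e-31 * (6.53e-9)^2)
= 9 * 4.3904e-67 / (8 * 9.109e-31 * 4.2641e-17)
= 1.2716e-20 J
= 0.0794 eV

0.0794


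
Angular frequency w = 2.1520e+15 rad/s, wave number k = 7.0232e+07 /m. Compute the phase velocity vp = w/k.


vp = w / k
= 2.1520e+15 / 7.0232e+07
= 3.0641e+07 m/s

3.0641e+07


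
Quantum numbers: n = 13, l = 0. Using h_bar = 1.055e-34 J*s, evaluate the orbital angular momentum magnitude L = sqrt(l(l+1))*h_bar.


L = sqrt(l*(l+1)) * h_bar
= sqrt(0 * 1) * 1.055e-34
= sqrt(0) * 1.055e-34
= 0.0 * 1.055e-34
= 0.0000e+00 J*s

0.0000e+00


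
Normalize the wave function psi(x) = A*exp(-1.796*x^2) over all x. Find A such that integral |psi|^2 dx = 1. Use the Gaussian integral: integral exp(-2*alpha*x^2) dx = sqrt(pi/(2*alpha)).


integral |psi|^2 dx = A^2 * sqrt(pi/(2*alpha)) = 1
A^2 = sqrt(2*alpha/pi)
= sqrt(2 * 1.796 / pi)
= 1.069284
A = sqrt(1.069284)
= 1.0341

1.0341


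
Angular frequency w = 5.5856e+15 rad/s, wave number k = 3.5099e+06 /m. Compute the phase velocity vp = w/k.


vp = w / k
= 5.5856e+15 / 3.5099e+06
= 1.5914e+09 m/s

1.5914e+09


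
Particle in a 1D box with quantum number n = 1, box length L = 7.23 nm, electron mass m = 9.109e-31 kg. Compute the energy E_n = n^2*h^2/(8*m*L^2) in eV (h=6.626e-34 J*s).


E = n^2 * h^2 / (8 * m * L^2)
= 1^2 * (6.626e-34)^2 / (8 * 9.109e-31 * (7.23e-9)^2)
= 1 * 4.3904e-67 / (8 * 9.109e-31 * 5.2273e-17)
= 1.1526e-21 J
= 0.0072 eV

0.0072


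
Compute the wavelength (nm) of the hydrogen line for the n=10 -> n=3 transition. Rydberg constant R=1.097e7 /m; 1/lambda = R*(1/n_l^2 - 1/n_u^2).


1/lambda = R * (1/n_l^2 - 1/n_u^2)
= 1.097e7 * (1/3^2 - 1/10^2)
= 1.097e7 * (0.111111 - 0.01)
= 1.097e7 * 0.101111
= 1.1092e+06 /m
lambda = 1 / 1.1092e+06 = 901.5597 nm

901.5597


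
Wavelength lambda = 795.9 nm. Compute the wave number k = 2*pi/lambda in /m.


k = 2 * pi / lambda
= 6.2832 / (795.9e-9)
= 6.2832 / 7.9590e-07
= 7.8944e+06 /m

7.8944e+06


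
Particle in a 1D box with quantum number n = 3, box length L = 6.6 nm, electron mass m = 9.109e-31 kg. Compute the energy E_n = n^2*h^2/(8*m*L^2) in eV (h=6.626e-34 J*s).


E = n^2 * h^2 / (8 * m * L^2)
= 3^2 * (6.626e-34)^2 / (8 * 9.109e-31 * (6.6e-9)^2)
= 9 * 4.3904e-67 / (8 * 9.109e-31 * 4.3560e-17)
= 1.2448e-20 J
= 0.0777 eV

0.0777


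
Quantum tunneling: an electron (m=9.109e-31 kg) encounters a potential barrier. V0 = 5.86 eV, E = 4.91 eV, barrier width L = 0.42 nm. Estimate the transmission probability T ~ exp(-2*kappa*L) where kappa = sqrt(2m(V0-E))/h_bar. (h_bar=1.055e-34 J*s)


V0 - E = 0.95 eV = 1.5219e-19 J
kappa = sqrt(2 * m * (V0-E)) / h_bar
= sqrt(2 * 9.109e-31 * 1.5219e-19) / 1.055e-34
= 4.9910e+09 /m
2*kappa*L = 2 * 4.9910e+09 * 0.42e-9
= 4.1925
T = exp(-4.1925) = 1.510888e-02

1.510888e-02


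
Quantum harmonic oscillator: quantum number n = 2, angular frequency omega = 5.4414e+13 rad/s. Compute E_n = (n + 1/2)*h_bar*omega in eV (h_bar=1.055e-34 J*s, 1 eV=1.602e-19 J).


E = (n + 1/2) * h_bar * omega
= (2 + 0.5) * 1.055e-34 * 5.4414e+13
= 2.5 * 5.7407e-21
= 1.4352e-20 J
= 0.0896 eV

0.0896


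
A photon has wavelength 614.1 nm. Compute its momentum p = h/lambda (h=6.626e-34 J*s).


p = h / lambda
= 6.626e-34 / (614.1e-9)
= 6.626e-34 / 6.1410e-07
= 1.0790e-27 kg*m/s

1.0790e-27


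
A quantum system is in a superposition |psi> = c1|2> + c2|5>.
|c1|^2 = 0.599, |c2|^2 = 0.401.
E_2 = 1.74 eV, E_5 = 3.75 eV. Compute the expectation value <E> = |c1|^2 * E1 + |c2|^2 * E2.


<E> = |c1|^2 * E1 + |c2|^2 * E2
= 0.599 * 1.74 + 0.401 * 3.75
= 1.0423 + 1.5038
= 2.546 eV

2.546


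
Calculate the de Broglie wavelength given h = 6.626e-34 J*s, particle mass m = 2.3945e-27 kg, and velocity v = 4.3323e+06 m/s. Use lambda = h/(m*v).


lambda = h / (m * v)
= 6.626e-34 / (2.3945e-27 * 4.3323e+06)
= 6.626e-34 / 1.0374e-20
= 6.3873e-14 m

6.3873e-14


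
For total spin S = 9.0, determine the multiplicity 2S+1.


Spin multiplicity = 2S + 1
= 2 * 9.0 + 1
= 18.0 + 1
= 19

19


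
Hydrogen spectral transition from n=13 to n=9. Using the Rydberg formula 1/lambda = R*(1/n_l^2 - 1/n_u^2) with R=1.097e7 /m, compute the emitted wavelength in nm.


1/lambda = R * (1/n_l^2 - 1/n_u^2)
= 1.097e7 * (1/9^2 - 1/13^2)
= 1.097e7 * (0.012346 - 0.005917)
= 1.097e7 * 0.006429
= 7.0521e+04 /m
lambda = 1 / 7.0521e+04 = 14180.2022 nm

14180.2022


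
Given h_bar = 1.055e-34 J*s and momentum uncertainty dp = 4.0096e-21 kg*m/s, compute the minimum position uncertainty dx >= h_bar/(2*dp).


dx = h_bar / (2 * dp)
= 1.055e-34 / (2 * 4.0096e-21)
= 1.055e-34 / 8.0192e-21
= 1.3156e-14 m

1.3156e-14


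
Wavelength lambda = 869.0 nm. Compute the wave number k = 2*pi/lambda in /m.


k = 2 * pi / lambda
= 6.2832 / (869.0e-9)
= 6.2832 / 8.6900e-07
= 7.2304e+06 /m

7.2304e+06


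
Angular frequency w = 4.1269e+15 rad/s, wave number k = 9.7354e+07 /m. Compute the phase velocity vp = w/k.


vp = w / k
= 4.1269e+15 / 9.7354e+07
= 4.2391e+07 m/s

4.2391e+07


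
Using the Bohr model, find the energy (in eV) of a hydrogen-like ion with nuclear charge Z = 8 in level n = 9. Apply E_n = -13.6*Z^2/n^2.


E_n = -13.6 * Z^2 / n^2
= -13.6 * 8^2 / 9^2
= -13.6 * 64 / 81
= -10.7457 eV

-10.7457


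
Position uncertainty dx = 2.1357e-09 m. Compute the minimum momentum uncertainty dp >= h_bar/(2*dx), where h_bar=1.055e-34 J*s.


dp = h_bar / (2 * dx)
= 1.055e-34 / (2 * 2.1357e-09)
= 1.055e-34 / 4.2714e-09
= 2.4699e-26 kg*m/s

2.4699e-26


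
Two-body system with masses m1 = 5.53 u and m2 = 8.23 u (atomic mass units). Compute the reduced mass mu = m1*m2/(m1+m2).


mu = m1 * m2 / (m1 + m2)
= 5.53 * 8.23 / (5.53 + 8.23)
= 45.5119 / 13.76
= 3.3076 u

3.3076


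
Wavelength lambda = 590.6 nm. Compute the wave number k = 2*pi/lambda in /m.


k = 2 * pi / lambda
= 6.2832 / (590.6e-9)
= 6.2832 / 5.9060e-07
= 1.0639e+07 /m

1.0639e+07


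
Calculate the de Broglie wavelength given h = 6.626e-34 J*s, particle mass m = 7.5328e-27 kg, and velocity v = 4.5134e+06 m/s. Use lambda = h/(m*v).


lambda = h / (m * v)
= 6.626e-34 / (7.5328e-27 * 4.5134e+06)
= 6.626e-34 / 3.3999e-20
= 1.9489e-14 m

1.9489e-14


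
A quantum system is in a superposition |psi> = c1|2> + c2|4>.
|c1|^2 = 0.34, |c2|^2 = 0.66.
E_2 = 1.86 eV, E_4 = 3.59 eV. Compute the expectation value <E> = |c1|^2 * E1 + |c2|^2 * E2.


<E> = |c1|^2 * E1 + |c2|^2 * E2
= 0.34 * 1.86 + 0.66 * 3.59
= 0.6324 + 2.3694
= 3.0018 eV

3.0018


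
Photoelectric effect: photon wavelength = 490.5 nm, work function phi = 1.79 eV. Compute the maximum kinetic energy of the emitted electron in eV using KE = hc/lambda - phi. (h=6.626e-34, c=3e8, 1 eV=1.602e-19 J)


E_photon = hc / lambda
= (6.626e-34)(3e8) / (490.5e-9)
= 4.0526e-19 J
= 2.5297 eV
KE = E_photon - phi
= 2.5297 - 1.79
= 0.7397 eV

0.7397


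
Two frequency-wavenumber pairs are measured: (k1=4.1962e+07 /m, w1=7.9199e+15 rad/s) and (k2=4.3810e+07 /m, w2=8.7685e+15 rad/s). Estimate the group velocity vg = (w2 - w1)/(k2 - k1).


vg = (w2 - w1) / (k2 - k1)
= (8.7685e+15 - 7.9199e+15) / (4.3810e+07 - 4.1962e+07)
= 8.4860e+14 / 1.8480e+06
= 4.5920e+08 m/s

4.5920e+08


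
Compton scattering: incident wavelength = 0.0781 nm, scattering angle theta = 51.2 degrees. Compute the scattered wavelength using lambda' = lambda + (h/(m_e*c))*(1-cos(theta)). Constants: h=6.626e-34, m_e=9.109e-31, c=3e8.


Compton wavelength: h/(m_e*c) = 2.4247e-12 m
d_lambda = 2.4247e-12 * (1 - cos(51.2 deg))
= 2.4247e-12 * 0.373396
= 9.0538e-13 m = 0.000905 nm
lambda' = 0.0781 + 0.000905
= 0.079005 nm

0.079005


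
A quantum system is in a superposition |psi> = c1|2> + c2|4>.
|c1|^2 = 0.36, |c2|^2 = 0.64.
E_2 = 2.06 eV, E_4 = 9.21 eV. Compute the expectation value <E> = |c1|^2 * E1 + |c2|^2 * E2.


<E> = |c1|^2 * E1 + |c2|^2 * E2
= 0.36 * 2.06 + 0.64 * 9.21
= 0.7416 + 5.8944
= 6.636 eV

6.636


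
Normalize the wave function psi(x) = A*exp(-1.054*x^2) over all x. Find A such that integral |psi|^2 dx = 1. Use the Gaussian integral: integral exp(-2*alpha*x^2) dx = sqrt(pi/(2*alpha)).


integral |psi|^2 dx = A^2 * sqrt(pi/(2*alpha)) = 1
A^2 = sqrt(2*alpha/pi)
= sqrt(2 * 1.054 / pi)
= 0.819144
A = sqrt(0.819144)
= 0.9051

0.9051


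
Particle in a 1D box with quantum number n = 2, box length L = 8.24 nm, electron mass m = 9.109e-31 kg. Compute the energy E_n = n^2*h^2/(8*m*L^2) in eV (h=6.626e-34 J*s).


E = n^2 * h^2 / (8 * m * L^2)
= 2^2 * (6.626e-34)^2 / (8 * 9.109e-31 * (8.24e-9)^2)
= 4 * 4.3904e-67 / (8 * 9.109e-31 * 6.7898e-17)
= 3.5493e-21 J
= 0.0222 eV

0.0222


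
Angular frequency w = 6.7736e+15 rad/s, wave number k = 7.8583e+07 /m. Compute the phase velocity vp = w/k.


vp = w / k
= 6.7736e+15 / 7.8583e+07
= 8.6197e+07 m/s

8.6197e+07


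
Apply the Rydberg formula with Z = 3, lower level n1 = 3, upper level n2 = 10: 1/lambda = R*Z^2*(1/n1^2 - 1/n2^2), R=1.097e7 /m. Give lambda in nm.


1/lambda = R * Z^2 * (1/n1^2 - 1/n2^2)
= 1.097e7 * 3^2 * (1/3^2 - 1/10^2)
= 1.097e7 * 9 * (0.111111 - 0.01)
= 9.9827e+06 /m
lambda = 1 / 9.9827e+06
= 100.1733 nm

100.1733


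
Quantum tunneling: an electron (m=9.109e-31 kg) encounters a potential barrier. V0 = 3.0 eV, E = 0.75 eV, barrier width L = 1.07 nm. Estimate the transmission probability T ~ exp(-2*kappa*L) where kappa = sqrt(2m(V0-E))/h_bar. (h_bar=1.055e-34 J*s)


V0 - E = 2.25 eV = 3.6045e-19 J
kappa = sqrt(2 * m * (V0-E)) / h_bar
= sqrt(2 * 9.109e-31 * 3.6045e-19) / 1.055e-34
= 7.6810e+09 /m
2*kappa*L = 2 * 7.6810e+09 * 1.07e-9
= 16.4374
T = exp(-16.4374) = 7.266254e-08

7.266254e-08


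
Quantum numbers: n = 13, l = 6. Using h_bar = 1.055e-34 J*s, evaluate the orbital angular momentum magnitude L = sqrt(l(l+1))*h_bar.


L = sqrt(l*(l+1)) * h_bar
= sqrt(6 * 7) * 1.055e-34
= sqrt(42) * 1.055e-34
= 6.4807 * 1.055e-34
= 6.8372e-34 J*s

6.8372e-34


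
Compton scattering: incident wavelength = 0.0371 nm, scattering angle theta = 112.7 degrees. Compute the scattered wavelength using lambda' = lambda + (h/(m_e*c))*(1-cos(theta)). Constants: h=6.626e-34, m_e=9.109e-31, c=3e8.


Compton wavelength: h/(m_e*c) = 2.4247e-12 m
d_lambda = 2.4247e-12 * (1 - cos(112.7 deg))
= 2.4247e-12 * 1.385906
= 3.3604e-12 m = 0.00336 nm
lambda' = 0.0371 + 0.00336
= 0.04046 nm

0.04046


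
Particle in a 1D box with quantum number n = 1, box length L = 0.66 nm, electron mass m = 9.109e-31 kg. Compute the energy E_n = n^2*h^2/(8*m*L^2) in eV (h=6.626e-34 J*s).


E = n^2 * h^2 / (8 * m * L^2)
= 1^2 * (6.626e-34)^2 / (8 * 9.109e-31 * (0.66e-9)^2)
= 1 * 4.3904e-67 / (8 * 9.109e-31 * 4.3560e-19)
= 1.3831e-19 J
= 0.8634 eV

0.8634


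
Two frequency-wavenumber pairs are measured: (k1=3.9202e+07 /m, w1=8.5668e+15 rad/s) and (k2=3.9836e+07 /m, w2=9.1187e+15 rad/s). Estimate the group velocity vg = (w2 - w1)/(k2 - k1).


vg = (w2 - w1) / (k2 - k1)
= (9.1187e+15 - 8.5668e+15) / (3.9836e+07 - 3.9202e+07)
= 5.5190e+14 / 6.3400e+05
= 8.7050e+08 m/s

8.7050e+08


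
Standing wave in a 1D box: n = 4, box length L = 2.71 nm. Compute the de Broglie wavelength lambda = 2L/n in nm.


lambda = 2L / n
= 2 * 2.71 / 4
= 5.42 / 4
= 1.355 nm

1.355


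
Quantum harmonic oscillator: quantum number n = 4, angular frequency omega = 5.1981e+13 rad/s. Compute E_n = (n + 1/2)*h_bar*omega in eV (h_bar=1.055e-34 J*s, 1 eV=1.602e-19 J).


E = (n + 1/2) * h_bar * omega
= (4 + 0.5) * 1.055e-34 * 5.1981e+13
= 4.5 * 5.4840e-21
= 2.4678e-20 J
= 0.154 eV

0.154


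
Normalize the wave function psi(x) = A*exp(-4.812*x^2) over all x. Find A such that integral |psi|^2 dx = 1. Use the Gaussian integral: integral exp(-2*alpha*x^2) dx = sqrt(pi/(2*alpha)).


integral |psi|^2 dx = A^2 * sqrt(pi/(2*alpha)) = 1
A^2 = sqrt(2*alpha/pi)
= sqrt(2 * 4.812 / pi)
= 1.750261
A = sqrt(1.750261)
= 1.323

1.323


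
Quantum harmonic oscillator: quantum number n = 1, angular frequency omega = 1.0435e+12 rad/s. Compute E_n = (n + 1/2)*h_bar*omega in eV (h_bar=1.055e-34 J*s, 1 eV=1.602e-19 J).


E = (n + 1/2) * h_bar * omega
= (1 + 0.5) * 1.055e-34 * 1.0435e+12
= 1.5 * 1.1009e-22
= 1.6513e-22 J
= 0.001 eV

0.001


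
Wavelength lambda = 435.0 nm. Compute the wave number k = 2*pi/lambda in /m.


k = 2 * pi / lambda
= 6.2832 / (435.0e-9)
= 6.2832 / 4.3500e-07
= 1.4444e+07 /m

1.4444e+07


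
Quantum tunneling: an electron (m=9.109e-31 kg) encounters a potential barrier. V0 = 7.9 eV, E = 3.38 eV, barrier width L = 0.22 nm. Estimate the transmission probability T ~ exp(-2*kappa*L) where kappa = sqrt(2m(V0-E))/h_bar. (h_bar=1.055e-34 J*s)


V0 - E = 4.52 eV = 7.2410e-19 J
kappa = sqrt(2 * m * (V0-E)) / h_bar
= sqrt(2 * 9.109e-31 * 7.2410e-19) / 1.055e-34
= 1.0887e+10 /m
2*kappa*L = 2 * 1.0887e+10 * 0.22e-9
= 4.7902
T = exp(-4.7902) = 8.311034e-03

8.311034e-03


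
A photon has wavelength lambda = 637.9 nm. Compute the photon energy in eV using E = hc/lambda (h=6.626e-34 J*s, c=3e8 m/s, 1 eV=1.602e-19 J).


E = hc / lambda
= (6.626e-34)(3e8) / (637.9e-9)
= 1.9878e-25 / 6.3790e-07
= 3.1162e-19 J
Converting to eV: 3.1162e-19 / 1.602e-19
= 1.9452 eV

1.9452


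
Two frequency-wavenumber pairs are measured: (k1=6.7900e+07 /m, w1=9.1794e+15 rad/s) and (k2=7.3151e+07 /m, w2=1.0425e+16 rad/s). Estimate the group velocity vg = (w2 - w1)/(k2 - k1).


vg = (w2 - w1) / (k2 - k1)
= (1.0425e+16 - 9.1794e+15) / (7.3151e+07 - 6.7900e+07)
= 1.2456e+15 / 5.2510e+06
= 2.3721e+08 m/s

2.3721e+08


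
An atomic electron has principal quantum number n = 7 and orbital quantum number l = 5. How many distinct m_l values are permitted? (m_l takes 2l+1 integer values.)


m_l ranges from -l to +l in integer steps
So m_l goes from -5 to +5
Count = 2l + 1 = 2*5 + 1
= 11

11


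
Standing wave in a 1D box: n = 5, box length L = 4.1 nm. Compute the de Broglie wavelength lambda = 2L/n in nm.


lambda = 2L / n
= 2 * 4.1 / 5
= 8.2 / 5
= 1.64 nm

1.64


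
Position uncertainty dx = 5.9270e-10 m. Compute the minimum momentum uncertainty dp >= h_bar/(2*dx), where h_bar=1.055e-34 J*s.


dp = h_bar / (2 * dx)
= 1.055e-34 / (2 * 5.9270e-10)
= 1.055e-34 / 1.1854e-09
= 8.8999e-26 kg*m/s

8.8999e-26


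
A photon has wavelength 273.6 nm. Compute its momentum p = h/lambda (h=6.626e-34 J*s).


p = h / lambda
= 6.626e-34 / (273.6e-9)
= 6.626e-34 / 2.7360e-07
= 2.4218e-27 kg*m/s

2.4218e-27


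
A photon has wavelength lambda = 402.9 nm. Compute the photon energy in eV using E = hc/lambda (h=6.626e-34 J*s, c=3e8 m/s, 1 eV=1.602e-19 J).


E = hc / lambda
= (6.626e-34)(3e8) / (402.9e-9)
= 1.9878e-25 / 4.0290e-07
= 4.9337e-19 J
Converting to eV: 4.9337e-19 / 1.602e-19
= 3.0797 eV

3.0797


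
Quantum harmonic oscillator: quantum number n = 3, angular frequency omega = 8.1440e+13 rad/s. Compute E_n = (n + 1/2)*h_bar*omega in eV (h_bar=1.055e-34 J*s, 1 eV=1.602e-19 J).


E = (n + 1/2) * h_bar * omega
= (3 + 0.5) * 1.055e-34 * 8.1440e+13
= 3.5 * 8.5919e-21
= 3.0072e-20 J
= 0.1877 eV

0.1877


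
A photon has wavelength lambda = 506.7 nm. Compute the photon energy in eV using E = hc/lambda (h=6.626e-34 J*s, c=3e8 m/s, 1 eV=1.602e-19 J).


E = hc / lambda
= (6.626e-34)(3e8) / (506.7e-9)
= 1.9878e-25 / 5.0670e-07
= 3.9230e-19 J
Converting to eV: 3.9230e-19 / 1.602e-19
= 2.4488 eV

2.4488


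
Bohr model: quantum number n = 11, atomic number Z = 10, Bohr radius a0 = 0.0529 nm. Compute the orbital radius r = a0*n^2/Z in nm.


r = a0 * n^2 / Z
= 0.0529 * 11^2 / 10
= 0.0529 * 121 / 10
= 0.6401 nm

0.6401


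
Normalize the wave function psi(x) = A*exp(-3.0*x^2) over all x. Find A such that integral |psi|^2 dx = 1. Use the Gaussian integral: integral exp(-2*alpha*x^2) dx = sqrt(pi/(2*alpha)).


integral |psi|^2 dx = A^2 * sqrt(pi/(2*alpha)) = 1
A^2 = sqrt(2*alpha/pi)
= sqrt(2 * 3.0 / pi)
= 1.381977
A = sqrt(1.381977)
= 1.1756

1.1756


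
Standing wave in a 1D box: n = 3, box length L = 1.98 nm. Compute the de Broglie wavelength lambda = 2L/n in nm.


lambda = 2L / n
= 2 * 1.98 / 3
= 3.96 / 3
= 1.32 nm

1.32


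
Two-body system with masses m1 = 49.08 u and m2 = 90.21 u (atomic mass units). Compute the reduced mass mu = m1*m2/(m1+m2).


mu = m1 * m2 / (m1 + m2)
= 49.08 * 90.21 / (49.08 + 90.21)
= 4427.5068 / 139.29
= 31.7863 u

31.7863


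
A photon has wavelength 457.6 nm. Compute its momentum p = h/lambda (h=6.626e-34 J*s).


p = h / lambda
= 6.626e-34 / (457.6e-9)
= 6.626e-34 / 4.5760e-07
= 1.4480e-27 kg*m/s

1.4480e-27


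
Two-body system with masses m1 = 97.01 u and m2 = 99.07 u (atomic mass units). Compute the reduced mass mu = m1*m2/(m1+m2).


mu = m1 * m2 / (m1 + m2)
= 97.01 * 99.07 / (97.01 + 99.07)
= 9610.7807 / 196.08
= 49.0146 u

49.0146


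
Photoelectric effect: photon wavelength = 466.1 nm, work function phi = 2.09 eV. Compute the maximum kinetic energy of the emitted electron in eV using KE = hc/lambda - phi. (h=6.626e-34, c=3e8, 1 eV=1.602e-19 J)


E_photon = hc / lambda
= (6.626e-34)(3e8) / (466.1e-9)
= 4.2648e-19 J
= 2.6621 eV
KE = E_photon - phi
= 2.6621 - 2.09
= 0.5721 eV

0.5721


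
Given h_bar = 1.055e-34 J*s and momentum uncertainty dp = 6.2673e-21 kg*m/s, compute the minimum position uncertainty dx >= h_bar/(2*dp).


dx = h_bar / (2 * dp)
= 1.055e-34 / (2 * 6.2673e-21)
= 1.055e-34 / 1.2535e-20
= 8.4167e-15 m

8.4167e-15


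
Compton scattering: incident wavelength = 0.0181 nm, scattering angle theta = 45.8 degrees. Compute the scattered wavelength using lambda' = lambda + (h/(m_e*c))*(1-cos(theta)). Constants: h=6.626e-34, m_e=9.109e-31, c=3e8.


Compton wavelength: h/(m_e*c) = 2.4247e-12 m
d_lambda = 2.4247e-12 * (1 - cos(45.8 deg))
= 2.4247e-12 * 0.302835
= 7.3429e-13 m = 0.000734 nm
lambda' = 0.0181 + 0.000734
= 0.018834 nm

0.018834


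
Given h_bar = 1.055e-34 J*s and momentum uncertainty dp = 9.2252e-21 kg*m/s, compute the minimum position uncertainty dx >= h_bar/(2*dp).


dx = h_bar / (2 * dp)
= 1.055e-34 / (2 * 9.2252e-21)
= 1.055e-34 / 1.8450e-20
= 5.7180e-15 m

5.7180e-15


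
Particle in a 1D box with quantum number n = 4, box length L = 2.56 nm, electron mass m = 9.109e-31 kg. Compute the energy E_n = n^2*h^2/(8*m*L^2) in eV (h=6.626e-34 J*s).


E = n^2 * h^2 / (8 * m * L^2)
= 4^2 * (6.626e-34)^2 / (8 * 9.109e-31 * (2.56e-9)^2)
= 16 * 4.3904e-67 / (8 * 9.109e-31 * 6.5536e-18)
= 1.4709e-19 J
= 0.9182 eV

0.9182


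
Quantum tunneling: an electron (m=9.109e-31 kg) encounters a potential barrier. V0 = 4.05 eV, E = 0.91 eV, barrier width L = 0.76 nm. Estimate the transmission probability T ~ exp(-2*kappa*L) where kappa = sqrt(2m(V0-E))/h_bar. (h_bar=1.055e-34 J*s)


V0 - E = 3.14 eV = 5.0303e-19 J
kappa = sqrt(2 * m * (V0-E)) / h_bar
= sqrt(2 * 9.109e-31 * 5.0303e-19) / 1.055e-34
= 9.0739e+09 /m
2*kappa*L = 2 * 9.0739e+09 * 0.76e-9
= 13.7923
T = exp(-13.7923) = 1.023454e-06

1.023454e-06


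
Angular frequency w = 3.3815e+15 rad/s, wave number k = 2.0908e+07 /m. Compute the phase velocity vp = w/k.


vp = w / k
= 3.3815e+15 / 2.0908e+07
= 1.6173e+08 m/s

1.6173e+08


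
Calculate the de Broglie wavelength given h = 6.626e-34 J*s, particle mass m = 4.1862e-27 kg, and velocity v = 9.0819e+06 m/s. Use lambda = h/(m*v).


lambda = h / (m * v)
= 6.626e-34 / (4.1862e-27 * 9.0819e+06)
= 6.626e-34 / 3.8019e-20
= 1.7428e-14 m

1.7428e-14


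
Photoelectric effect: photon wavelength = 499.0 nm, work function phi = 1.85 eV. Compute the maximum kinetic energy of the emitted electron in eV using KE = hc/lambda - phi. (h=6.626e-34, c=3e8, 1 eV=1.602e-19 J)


E_photon = hc / lambda
= (6.626e-34)(3e8) / (499.0e-9)
= 3.9836e-19 J
= 2.4866 eV
KE = E_photon - phi
= 2.4866 - 1.85
= 0.6366 eV

0.6366


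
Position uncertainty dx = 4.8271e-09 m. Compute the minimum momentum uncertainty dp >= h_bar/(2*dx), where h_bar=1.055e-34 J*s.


dp = h_bar / (2 * dx)
= 1.055e-34 / (2 * 4.8271e-09)
= 1.055e-34 / 9.6542e-09
= 1.0928e-26 kg*m/s

1.0928e-26


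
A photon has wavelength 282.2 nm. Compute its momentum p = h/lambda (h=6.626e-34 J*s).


p = h / lambda
= 6.626e-34 / (282.2e-9)
= 6.626e-34 / 2.8220e-07
= 2.3480e-27 kg*m/s

2.3480e-27


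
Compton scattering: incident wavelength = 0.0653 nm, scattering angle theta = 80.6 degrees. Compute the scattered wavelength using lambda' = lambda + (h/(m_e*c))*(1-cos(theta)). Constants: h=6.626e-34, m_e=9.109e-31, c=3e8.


Compton wavelength: h/(m_e*c) = 2.4247e-12 m
d_lambda = 2.4247e-12 * (1 - cos(80.6 deg))
= 2.4247e-12 * 0.836674
= 2.0287e-12 m = 0.002029 nm
lambda' = 0.0653 + 0.002029
= 0.067329 nm

0.067329


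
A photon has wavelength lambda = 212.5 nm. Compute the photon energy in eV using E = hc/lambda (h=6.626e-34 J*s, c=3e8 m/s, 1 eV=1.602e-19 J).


E = hc / lambda
= (6.626e-34)(3e8) / (212.5e-9)
= 1.9878e-25 / 2.1250e-07
= 9.3544e-19 J
Converting to eV: 9.3544e-19 / 1.602e-19
= 5.8392 eV

5.8392


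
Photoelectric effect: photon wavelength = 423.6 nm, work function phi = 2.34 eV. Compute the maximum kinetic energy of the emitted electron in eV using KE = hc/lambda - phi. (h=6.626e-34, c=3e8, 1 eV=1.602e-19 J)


E_photon = hc / lambda
= (6.626e-34)(3e8) / (423.6e-9)
= 4.6926e-19 J
= 2.9292 eV
KE = E_photon - phi
= 2.9292 - 2.34
= 0.5892 eV

0.5892


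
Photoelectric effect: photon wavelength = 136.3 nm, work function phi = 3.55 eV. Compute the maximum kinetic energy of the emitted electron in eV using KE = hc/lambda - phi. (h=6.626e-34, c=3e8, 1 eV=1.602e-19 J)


E_photon = hc / lambda
= (6.626e-34)(3e8) / (136.3e-9)
= 1.4584e-18 J
= 9.1036 eV
KE = E_photon - phi
= 9.1036 - 3.55
= 5.5536 eV

5.5536


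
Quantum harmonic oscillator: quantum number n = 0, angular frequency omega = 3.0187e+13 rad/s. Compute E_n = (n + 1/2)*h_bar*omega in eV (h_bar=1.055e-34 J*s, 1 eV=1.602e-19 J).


E = (n + 1/2) * h_bar * omega
= (0 + 0.5) * 1.055e-34 * 3.0187e+13
= 0.5 * 3.1847e-21
= 1.5924e-21 J
= 0.0099 eV

0.0099


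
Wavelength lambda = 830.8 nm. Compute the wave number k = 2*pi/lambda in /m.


k = 2 * pi / lambda
= 6.2832 / (830.8e-9)
= 6.2832 / 8.3080e-07
= 7.5628e+06 /m

7.5628e+06


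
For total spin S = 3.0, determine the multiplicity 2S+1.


Spin multiplicity = 2S + 1
= 2 * 3.0 + 1
= 6.0 + 1
= 7

7


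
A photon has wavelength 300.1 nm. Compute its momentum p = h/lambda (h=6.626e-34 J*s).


p = h / lambda
= 6.626e-34 / (300.1e-9)
= 6.626e-34 / 3.0010e-07
= 2.2079e-27 kg*m/s

2.2079e-27


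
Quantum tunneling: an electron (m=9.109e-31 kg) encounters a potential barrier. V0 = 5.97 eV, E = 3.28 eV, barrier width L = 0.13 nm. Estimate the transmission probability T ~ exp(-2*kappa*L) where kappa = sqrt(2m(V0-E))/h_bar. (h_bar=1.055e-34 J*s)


V0 - E = 2.69 eV = 4.3094e-19 J
kappa = sqrt(2 * m * (V0-E)) / h_bar
= sqrt(2 * 9.109e-31 * 4.3094e-19) / 1.055e-34
= 8.3986e+09 /m
2*kappa*L = 2 * 8.3986e+09 * 0.13e-9
= 2.1836
T = exp(-2.1836) = 1.126322e-01

1.126322e-01


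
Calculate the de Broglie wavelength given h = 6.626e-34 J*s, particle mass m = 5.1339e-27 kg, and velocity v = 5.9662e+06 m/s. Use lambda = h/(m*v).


lambda = h / (m * v)
= 6.626e-34 / (5.1339e-27 * 5.9662e+06)
= 6.626e-34 / 3.0630e-20
= 2.1632e-14 m

2.1632e-14


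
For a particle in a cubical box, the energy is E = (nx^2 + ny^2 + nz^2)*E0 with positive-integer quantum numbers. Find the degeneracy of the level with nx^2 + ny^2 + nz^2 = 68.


Enumerate all (nx, ny, nz) with nx^2 + ny^2 + nz^2 = 68:
(4,4,6)
(4,6,4)
(6,4,4)
Total degeneracy = 3

3


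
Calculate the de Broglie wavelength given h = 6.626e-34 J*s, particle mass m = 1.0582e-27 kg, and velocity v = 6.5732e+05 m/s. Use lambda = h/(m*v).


lambda = h / (m * v)
= 6.626e-34 / (1.0582e-27 * 6.5732e+05)
= 6.626e-34 / 6.9558e-22
= 9.5259e-13 m

9.5259e-13


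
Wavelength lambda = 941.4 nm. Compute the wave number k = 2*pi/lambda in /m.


k = 2 * pi / lambda
= 6.2832 / (941.4e-9)
= 6.2832 / 9.4140e-07
= 6.6743e+06 /m

6.6743e+06


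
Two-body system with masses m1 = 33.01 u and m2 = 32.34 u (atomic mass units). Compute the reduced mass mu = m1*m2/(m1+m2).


mu = m1 * m2 / (m1 + m2)
= 33.01 * 32.34 / (33.01 + 32.34)
= 1067.5434 / 65.35
= 16.3358 u

16.3358


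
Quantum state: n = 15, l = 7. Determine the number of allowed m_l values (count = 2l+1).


m_l ranges from -l to +l in integer steps
So m_l goes from -7 to +7
Count = 2l + 1 = 2*7 + 1
= 15

15


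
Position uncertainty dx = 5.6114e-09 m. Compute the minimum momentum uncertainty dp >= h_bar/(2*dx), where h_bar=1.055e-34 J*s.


dp = h_bar / (2 * dx)
= 1.055e-34 / (2 * 5.6114e-09)
= 1.055e-34 / 1.1223e-08
= 9.4005e-27 kg*m/s

9.4005e-27


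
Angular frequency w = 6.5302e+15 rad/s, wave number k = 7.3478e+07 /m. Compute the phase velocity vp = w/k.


vp = w / k
= 6.5302e+15 / 7.3478e+07
= 8.8873e+07 m/s

8.8873e+07


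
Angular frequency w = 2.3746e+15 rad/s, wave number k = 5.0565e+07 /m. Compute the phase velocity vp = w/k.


vp = w / k
= 2.3746e+15 / 5.0565e+07
= 4.6961e+07 m/s

4.6961e+07


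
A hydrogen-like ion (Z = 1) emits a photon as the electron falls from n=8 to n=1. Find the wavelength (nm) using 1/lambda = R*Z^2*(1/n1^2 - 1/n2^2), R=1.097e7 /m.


1/lambda = R * Z^2 * (1/n1^2 - 1/n2^2)
= 1.097e7 * 1^2 * (1/1^2 - 1/8^2)
= 1.097e7 * 1 * (1.0 - 0.015625)
= 1.0799e+07 /m
lambda = 1 / 1.0799e+07
= 92.6047 nm

92.6047


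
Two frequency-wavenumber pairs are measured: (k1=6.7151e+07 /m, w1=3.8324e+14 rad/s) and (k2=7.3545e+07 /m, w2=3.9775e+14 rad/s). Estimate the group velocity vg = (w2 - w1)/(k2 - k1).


vg = (w2 - w1) / (k2 - k1)
= (3.9775e+14 - 3.8324e+14) / (7.3545e+07 - 6.7151e+07)
= 1.4510e+13 / 6.3940e+06
= 2.2693e+06 m/s

2.2693e+06


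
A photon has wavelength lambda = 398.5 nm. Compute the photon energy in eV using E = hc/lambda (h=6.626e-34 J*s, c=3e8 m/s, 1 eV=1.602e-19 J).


E = hc / lambda
= (6.626e-34)(3e8) / (398.5e-9)
= 1.9878e-25 / 3.9850e-07
= 4.9882e-19 J
Converting to eV: 4.9882e-19 / 1.602e-19
= 3.1137 eV

3.1137


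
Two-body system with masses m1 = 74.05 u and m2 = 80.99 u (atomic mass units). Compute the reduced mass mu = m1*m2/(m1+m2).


mu = m1 * m2 / (m1 + m2)
= 74.05 * 80.99 / (74.05 + 80.99)
= 5997.3095 / 155.04
= 38.6823 u

38.6823


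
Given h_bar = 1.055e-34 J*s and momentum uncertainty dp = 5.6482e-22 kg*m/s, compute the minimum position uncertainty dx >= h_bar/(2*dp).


dx = h_bar / (2 * dp)
= 1.055e-34 / (2 * 5.6482e-22)
= 1.055e-34 / 1.1296e-21
= 9.3393e-14 m

9.3393e-14


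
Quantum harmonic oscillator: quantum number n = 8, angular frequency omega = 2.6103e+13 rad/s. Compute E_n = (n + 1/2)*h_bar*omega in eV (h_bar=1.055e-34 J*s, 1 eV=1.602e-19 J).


E = (n + 1/2) * h_bar * omega
= (8 + 0.5) * 1.055e-34 * 2.6103e+13
= 8.5 * 2.7539e-21
= 2.3408e-20 J
= 0.1461 eV

0.1461
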